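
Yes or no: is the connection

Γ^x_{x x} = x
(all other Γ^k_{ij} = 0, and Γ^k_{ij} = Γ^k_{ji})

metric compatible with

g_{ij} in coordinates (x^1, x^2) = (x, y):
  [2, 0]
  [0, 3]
Using ∇_k g_{ij} = ∂_k g_{ij} - Γ^m_{ki} g_{mj} - Γ^m_{kj} g_{im}:
∇_x g_{xx} = (0) - (2*x) - (2*x) = -4*x ≠ 0
So the connection is not metric compatible (it is not the Levi-Civita connection).
No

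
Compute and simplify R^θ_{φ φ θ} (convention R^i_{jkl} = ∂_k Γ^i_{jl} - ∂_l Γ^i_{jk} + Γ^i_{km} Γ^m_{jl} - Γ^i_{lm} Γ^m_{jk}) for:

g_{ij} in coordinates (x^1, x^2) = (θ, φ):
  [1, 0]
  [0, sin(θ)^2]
Non-zero Christoffel symbols (Γ^k_{ij} = Γ^k_{ji}):
Γ^θ_{φ φ} = -sin(2*θ)/2
Γ^φ_{θ φ} = 1/tan(θ)
R^θ_{φ φ θ} = ∂_φ Γ^θ_{φ θ} - ∂_θ Γ^θ_{φ φ} + Γ^θ_{φ m} Γ^m_{φ θ} - Γ^θ_{θ m} Γ^m_{φ φ}
  = (0) - (-cos(2*θ)) + (-cos(θ)^2) - (0) = -sin(θ)^2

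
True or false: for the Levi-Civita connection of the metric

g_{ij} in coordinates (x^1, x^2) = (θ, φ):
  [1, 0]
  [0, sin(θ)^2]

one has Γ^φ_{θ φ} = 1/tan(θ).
Γ^φ_{θ φ} = (1/2) g^{φφ} (∂_θ g_{φφ} + ∂_φ g_{φθ} - ∂_φ g_{θφ}) = (1/2)(1/sin(θ)^2)((sin(2*θ)) + (0) - (0)) = 1/tan(θ)
This equals the proposed value 1/tan(θ).
True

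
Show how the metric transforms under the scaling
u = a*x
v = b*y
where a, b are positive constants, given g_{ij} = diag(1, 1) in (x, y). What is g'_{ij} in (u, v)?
Invert the transformation: x = u/a, y = v/b
g'_{ij} = (∂x^k/∂x'^i)(∂x^l/∂x'^j) g_{kl}; with g_{kl} = δ_{kl} this is Σ_k (∂x^k/∂x'^i)(∂x^k/∂x'^j).
Jacobian: ∂x/∂u = 1/a, ∂x/∂v = 0, ∂y/∂u = 0, ∂y/∂v = 1/b
g'_{uu} = (1/a)(1/a) + (0)(0) = 1/a^2
g'_{uv} = (1/a)(0) + (0)(1/b) = 0
g'_{vv} = (0)(0) + (1/b)(1/b) = 1/b^2
g'_{ij} = diag(1/a^2, 1/b^2)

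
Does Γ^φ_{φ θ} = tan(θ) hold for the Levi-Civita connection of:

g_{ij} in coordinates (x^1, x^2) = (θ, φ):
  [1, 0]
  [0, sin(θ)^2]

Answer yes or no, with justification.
Γ^φ_{φ θ} = (1/2) g^{φφ} (∂_φ g_{φθ} + ∂_θ g_{φφ} - ∂_φ g_{φθ}) = (1/2)(1/sin(θ)^2)((0) + (sin(2*θ)) - (0)) = 1/tan(θ)
This differs from the proposed value tan(θ).
No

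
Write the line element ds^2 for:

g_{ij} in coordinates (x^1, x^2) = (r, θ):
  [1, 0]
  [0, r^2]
ds^2 = g_{ij} dx^i dx^j; only the non-zero components contribute.
ds^2 = dr^2 + r^2 dθ^2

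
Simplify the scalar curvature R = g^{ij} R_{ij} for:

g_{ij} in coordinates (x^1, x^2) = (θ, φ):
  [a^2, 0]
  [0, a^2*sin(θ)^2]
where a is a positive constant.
Non-zero Christoffel symbols (Γ^k_{ij} = Γ^k_{ji}):
Γ^θ_{φ φ} = -sin(2*θ)/2
Γ^φ_{θ φ} = 1/tan(θ)
Ricci tensor (R_{ij} = R^k_{ikj}): R_{θθ} = 1, R_{θφ} = 0, R_{φφ} = sin(θ)^2
Inverse metric: g^{θθ} = 1/a^2, g^{φφ} = 1/(a^2*sin(θ)^2)
R = g^{ij} R_{ij} = (1/a^2)(1) + (1/(a^2*sin(θ)^2))(sin(θ)^2) = 2/a^2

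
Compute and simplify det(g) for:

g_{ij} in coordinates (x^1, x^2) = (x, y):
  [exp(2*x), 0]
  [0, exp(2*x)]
For a 2×2 metric: det(g) = g_{11}·g_{22} - g_{12}·g_{21}
= (exp(2*x))·(exp(2*x)) - (0)·(0)
= exp(4*x) - 0
det(g) = exp(4*x)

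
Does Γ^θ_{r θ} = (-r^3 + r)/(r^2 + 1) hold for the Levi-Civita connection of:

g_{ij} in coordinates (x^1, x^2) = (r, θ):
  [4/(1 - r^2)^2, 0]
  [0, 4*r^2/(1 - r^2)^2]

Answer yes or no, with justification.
Γ^θ_{r θ} = (1/2) g^{θθ} (∂_r g_{θθ} + ∂_θ g_{θr} - ∂_θ g_{rθ}) = (1/2)((1 - r^2)^2/(4*r^2))((-8*(r^3 + r)/(r^2 - 1)^3) + (0) - (0)) = (-r^2 - 1)/(r^3 - r)
This differs from the proposed value (-r^3 + r)/(r^2 + 1).
No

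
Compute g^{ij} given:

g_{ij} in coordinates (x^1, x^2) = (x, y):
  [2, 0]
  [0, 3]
The metric is diagonal, so g^{ij} is diagonal with entries 1/g_{ii}: diag(1/2, 1/3).
g^{ij}:
  [1/2, 0]
  [0, 1/3]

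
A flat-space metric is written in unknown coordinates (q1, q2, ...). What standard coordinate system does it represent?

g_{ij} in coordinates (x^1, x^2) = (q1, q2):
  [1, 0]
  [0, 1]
All components are constant and the metric is the identity, i.e. orthonormal rectilinear coordinates.
Cartesian (2D) coordinates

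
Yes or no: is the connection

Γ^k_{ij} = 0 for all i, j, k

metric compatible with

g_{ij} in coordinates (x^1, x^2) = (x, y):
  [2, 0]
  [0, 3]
Using ∇_k g_{ij} = ∂_k g_{ij} - Γ^m_{ki} g_{mj} - Γ^m_{kj} g_{im}:
e.g. ∇_y g_{xy} = (0) - (0) - (0) = 0
Every component ∇_k g_{ij} vanishes: the connection is metric compatible.
Yes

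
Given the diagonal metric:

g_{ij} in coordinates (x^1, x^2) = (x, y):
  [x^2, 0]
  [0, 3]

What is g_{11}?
With x^1 = x, x^2 = y, g_{11} = g_{xx} is the row-1, column-1 entry of the matrix.
g_{11} = x^2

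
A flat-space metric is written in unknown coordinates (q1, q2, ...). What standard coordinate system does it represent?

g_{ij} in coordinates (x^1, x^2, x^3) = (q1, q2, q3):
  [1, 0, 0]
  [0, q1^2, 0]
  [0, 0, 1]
The line element ds^2 = dq1^2 + q1^2 dq2^2 + dq3^2 is dr^2 + r^2 dθ^2 + dz^2 with q1 = r, q2 = θ, q3 = z.
cylindrical coordinates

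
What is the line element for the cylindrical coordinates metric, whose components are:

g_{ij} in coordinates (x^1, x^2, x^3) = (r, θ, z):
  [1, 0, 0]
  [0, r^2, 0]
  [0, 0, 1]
ds^2 = g_{ij} dx^i dx^j; only the non-zero components contribute.
ds^2 = dr^2 + r^2 dθ^2 + dz^2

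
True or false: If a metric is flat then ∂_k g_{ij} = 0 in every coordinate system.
Flatness means R^i_{jkl} = 0; the components can still vary, e.g. the flat plane in polar coordinates has g_{θθ} = r^2.
False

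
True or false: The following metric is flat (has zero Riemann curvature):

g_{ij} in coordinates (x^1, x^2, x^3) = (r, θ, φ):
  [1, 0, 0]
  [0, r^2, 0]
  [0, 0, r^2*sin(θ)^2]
Non-zero Christoffel symbols:
Γ^r_{θ θ} = -r
Γ^r_{φ φ} = -r*sin(θ)^2
Γ^θ_{r θ} = 1/r
Γ^θ_{φ φ} = -sin(2*θ)/2
Γ^φ_{r φ} = 1/r
Γ^φ_{θ φ} = 1/tan(θ)
Ricci tensor: R_{rr} = 0, R_{rθ} = 0, R_{rφ} = 0, R_{θθ} = 0, R_{θφ} = 0, R_{φφ} = 0
All R_{ij} vanish; in 3 dimensions the Riemann tensor is fully determined by the Ricci tensor, so R^i_{jkl} = 0: the metric is flat (curvilinear coordinates on flat space).
True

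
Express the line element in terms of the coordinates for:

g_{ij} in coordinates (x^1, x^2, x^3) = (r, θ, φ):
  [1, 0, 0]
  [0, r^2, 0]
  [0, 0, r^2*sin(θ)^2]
ds^2 = g_{ij} dx^i dx^j; only the non-zero components contribute.
ds^2 = dr^2 + r^2 dθ^2 + r^2*sin(θ)^2 dφ^2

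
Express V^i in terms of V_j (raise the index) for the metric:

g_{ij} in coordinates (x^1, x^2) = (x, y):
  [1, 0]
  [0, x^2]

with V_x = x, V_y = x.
Inverse metric (diagonal): g^{xx} = 1, g^{yy} = 1/x^2
V^i = g^{ij} V_j:
V^x = (1)(x) + (0)(x) = x
V^y = (0)(x) + (1/x^2)(x) = 1/x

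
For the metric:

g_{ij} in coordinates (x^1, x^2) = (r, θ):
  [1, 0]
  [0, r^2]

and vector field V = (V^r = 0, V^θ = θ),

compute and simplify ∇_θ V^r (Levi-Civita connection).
Non-zero Christoffel symbols:
Γ^r_{θ θ} = -r
Γ^θ_{r θ} = 1/r
∇_θ V^r = ∂_θ V^r + Γ^r_{θ j} V^j
  = (0) + (0)(0) + (-r)(θ)
  = -r*θ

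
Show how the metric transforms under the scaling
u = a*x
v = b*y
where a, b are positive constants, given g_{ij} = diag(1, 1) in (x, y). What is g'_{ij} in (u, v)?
Invert the transformation: x = u/a, y = v/b
g'_{ij} = (∂x^k/∂x'^i)(∂x^l/∂x'^j) g_{kl}; with g_{kl} = δ_{kl} this is Σ_k (∂x^k/∂x'^i)(∂x^k/∂x'^j).
Jacobian: ∂x/∂u = 1/a, ∂x/∂v = 0, ∂y/∂u = 0, ∂y/∂v = 1/b
g'_{uu} = (1/a)(1/a) + (0)(0) = 1/a^2
g'_{uv} = (1/a)(0) + (0)(1/b) = 0
g'_{vv} = (0)(0) + (1/b)(1/b) = 1/b^2
g'_{ij} = diag(1/a^2, 1/b^2)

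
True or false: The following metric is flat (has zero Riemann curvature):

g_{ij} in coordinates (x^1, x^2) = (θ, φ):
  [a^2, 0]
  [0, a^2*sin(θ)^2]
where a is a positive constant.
Non-zero Christoffel symbols:
Γ^θ_{φ φ} = -sin(2*θ)/2
Γ^φ_{θ φ} = 1/tan(θ)
Ricci tensor: R_{θθ} = 1, R_{θφ} = 0, R_{φφ} = sin(θ)^2
The Ricci tensor is non-zero, so the Riemann tensor is non-zero: not flat.
False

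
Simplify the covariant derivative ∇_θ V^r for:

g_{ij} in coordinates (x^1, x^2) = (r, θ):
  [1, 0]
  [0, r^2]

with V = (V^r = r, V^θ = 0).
Non-zero Christoffel symbols:
Γ^r_{θ θ} = -r
Γ^θ_{r θ} = 1/r
∇_θ V^r = ∂_θ V^r + Γ^r_{θ j} V^j
  = (0) + (0)(r) + (-r)(0)
  = 0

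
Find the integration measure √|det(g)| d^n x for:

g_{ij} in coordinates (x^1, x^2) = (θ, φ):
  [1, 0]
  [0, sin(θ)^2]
det(g) = sin(θ)^2
√|det(g)| = sin(θ) (taking 0 < θ < π so that |sin(θ)| = sin(θ))
Volume element: dV = sin(θ) dθ dφ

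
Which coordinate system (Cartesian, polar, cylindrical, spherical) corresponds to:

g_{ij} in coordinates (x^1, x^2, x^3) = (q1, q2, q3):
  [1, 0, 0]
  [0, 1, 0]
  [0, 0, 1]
All components are constant and the metric is the identity, i.e. orthonormal rectilinear coordinates.
Cartesian (3D) coordinates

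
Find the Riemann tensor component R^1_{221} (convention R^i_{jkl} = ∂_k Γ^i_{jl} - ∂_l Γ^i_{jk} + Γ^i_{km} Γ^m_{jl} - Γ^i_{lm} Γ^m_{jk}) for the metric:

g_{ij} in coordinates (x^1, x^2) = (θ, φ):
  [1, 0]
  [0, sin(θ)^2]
Non-zero Christoffel symbols (Γ^k_{ij} = Γ^k_{ji}):
Γ^θ_{φ φ} = -sin(2*θ)/2
Γ^φ_{θ φ} = 1/tan(θ)
R^θ_{φ φ θ} = ∂_φ Γ^θ_{φ θ} - ∂_θ Γ^θ_{φ φ} + Γ^θ_{φ m} Γ^m_{φ θ} - Γ^θ_{θ m} Γ^m_{φ φ}
  = (0) - (-cos(2*θ)) + (-cos(θ)^2) - (0) = -sin(θ)^2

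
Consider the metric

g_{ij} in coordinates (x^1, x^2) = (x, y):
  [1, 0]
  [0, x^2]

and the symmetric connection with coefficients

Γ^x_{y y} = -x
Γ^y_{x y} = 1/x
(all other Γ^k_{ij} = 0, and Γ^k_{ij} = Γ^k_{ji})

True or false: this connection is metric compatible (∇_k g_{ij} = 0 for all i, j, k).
Using ∇_k g_{ij} = ∂_k g_{ij} - Γ^m_{ki} g_{mj} - Γ^m_{kj} g_{im}:
e.g. ∇_x g_{yy} = (2*x) - (x) - (x) = 0
Every component ∇_k g_{ij} vanishes: the connection is metric compatible.
True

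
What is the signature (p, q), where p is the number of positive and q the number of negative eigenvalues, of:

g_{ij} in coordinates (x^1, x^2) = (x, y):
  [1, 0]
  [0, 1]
The metric is diagonal, so its eigenvalues are the diagonal entries: 1, 1 (at a generic point, where coordinate-dependent entries are positive).
2 positive, 0 negative.
(2, 0) - Riemannian (positive definite)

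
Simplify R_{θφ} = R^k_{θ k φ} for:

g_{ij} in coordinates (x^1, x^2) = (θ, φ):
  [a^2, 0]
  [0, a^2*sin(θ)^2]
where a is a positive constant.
Non-zero Christoffel symbols (Γ^k_{ij} = Γ^k_{ji}):
Γ^θ_{φ φ} = -sin(2*θ)/2
Γ^φ_{θ φ} = 1/tan(θ)
R^θ_{θ θ φ} = 0 (a repeated index in an antisymmetric pair)
R^φ_{θ φ φ} = 0 (a repeated index in an antisymmetric pair)
R_{θφ} = R^θ_{θ θ φ} + R^φ_{θ φ φ} = (0) + (0) = 0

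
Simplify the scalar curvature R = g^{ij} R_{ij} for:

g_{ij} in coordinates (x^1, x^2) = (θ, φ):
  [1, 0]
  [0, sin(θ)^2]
Non-zero Christoffel symbols (Γ^k_{ij} = Γ^k_{ji}):
Γ^θ_{φ φ} = -sin(2*θ)/2
Γ^φ_{θ φ} = 1/tan(θ)
Ricci tensor (R_{ij} = R^k_{ikj}): R_{θθ} = 1, R_{θφ} = 0, R_{φφ} = sin(θ)^2
Inverse metric: g^{θθ} = 1, g^{φφ} = 1/sin(θ)^2
R = g^{ij} R_{ij} = (1)(1) + (1/sin(θ)^2)(sin(θ)^2) = 2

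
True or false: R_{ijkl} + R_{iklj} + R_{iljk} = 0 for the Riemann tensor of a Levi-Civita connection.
This is the first (algebraic) Bianchi identity.
True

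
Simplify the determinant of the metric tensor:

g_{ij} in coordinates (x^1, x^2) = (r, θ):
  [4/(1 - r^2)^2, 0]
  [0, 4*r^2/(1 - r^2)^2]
For a 2×2 metric: det(g) = g_{11}·g_{22} - g_{12}·g_{21}
= (4/(1 - r^2)^2)·(4*r^2/(1 - r^2)^2) - (0)·(0)
= 16*r^2/(1 - r^2)^4 - 0
det(g) = 16*r^2/(1 - r^2)^4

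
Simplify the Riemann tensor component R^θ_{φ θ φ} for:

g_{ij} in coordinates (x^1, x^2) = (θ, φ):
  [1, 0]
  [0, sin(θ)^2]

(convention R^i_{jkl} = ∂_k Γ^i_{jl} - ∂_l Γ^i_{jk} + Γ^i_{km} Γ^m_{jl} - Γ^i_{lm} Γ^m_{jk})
Non-zero Christoffel symbols (Γ^k_{ij} = Γ^k_{ji}):
Γ^θ_{φ φ} = -sin(2*θ)/2
Γ^φ_{θ φ} = 1/tan(θ)
R^θ_{φ θ φ} = ∂_θ Γ^θ_{φ φ} - ∂_φ Γ^θ_{φ θ} + Γ^θ_{θ m} Γ^m_{φ φ} - Γ^θ_{φ m} Γ^m_{φ θ}
  = (-cos(2*θ)) - (0) + (0) - (-cos(θ)^2) = sin(θ)^2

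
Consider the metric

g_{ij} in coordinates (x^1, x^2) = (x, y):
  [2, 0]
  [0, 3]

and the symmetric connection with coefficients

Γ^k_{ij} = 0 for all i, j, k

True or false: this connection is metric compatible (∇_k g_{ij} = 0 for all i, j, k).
Using ∇_k g_{ij} = ∂_k g_{ij} - Γ^m_{ki} g_{mj} - Γ^m_{kj} g_{im}:
e.g. ∇_x g_{yy} = (0) - (0) - (0) = 0
Every component ∇_k g_{ij} vanishes: the connection is metric compatible.
True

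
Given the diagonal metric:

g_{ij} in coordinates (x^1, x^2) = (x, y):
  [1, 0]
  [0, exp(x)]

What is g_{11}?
With x^1 = x, x^2 = y, g_{11} = g_{xx} is the row-1, column-1 entry of the matrix.
g_{11} = 1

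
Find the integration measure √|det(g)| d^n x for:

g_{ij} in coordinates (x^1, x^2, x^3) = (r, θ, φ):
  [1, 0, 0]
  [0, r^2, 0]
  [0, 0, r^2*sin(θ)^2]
det(g) = r^4*sin(θ)^2
√|det(g)| = r^2*sin(θ) (taking 0 < θ < π so that |sin(θ)| = sin(θ))
Volume element: dV = r^2*sin(θ) dr dθ dφ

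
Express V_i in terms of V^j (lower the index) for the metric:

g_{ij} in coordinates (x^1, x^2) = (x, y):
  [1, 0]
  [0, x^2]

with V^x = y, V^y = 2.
V_i = g_{ij} V^j:
V_x = (1)(y) + (0)(2) = y
V_y = (0)(y) + (x^2)(2) = 2*x^2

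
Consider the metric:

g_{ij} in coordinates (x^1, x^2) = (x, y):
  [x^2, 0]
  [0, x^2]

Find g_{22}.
With x^1 = x, x^2 = y, g_{22} = g_{yy} is the row-2, column-2 entry of the matrix.
g_{22} = x^2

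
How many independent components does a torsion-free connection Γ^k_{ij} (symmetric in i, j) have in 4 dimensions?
Γ^k_{ij} has n choices for the upper index and n(n+1)/2 independent symmetric lower index pairs.
Total = 4 × 4×5/2 = 4 × 10 = 40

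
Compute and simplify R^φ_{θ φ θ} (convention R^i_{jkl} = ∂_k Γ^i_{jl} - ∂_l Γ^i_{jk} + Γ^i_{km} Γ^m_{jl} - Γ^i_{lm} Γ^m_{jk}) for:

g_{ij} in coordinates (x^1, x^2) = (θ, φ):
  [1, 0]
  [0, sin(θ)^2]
Non-zero Christoffel symbols (Γ^k_{ij} = Γ^k_{ji}):
Γ^θ_{φ φ} = -sin(2*θ)/2
Γ^φ_{θ φ} = 1/tan(θ)
R^φ_{θ φ θ} = ∂_φ Γ^φ_{θ θ} - ∂_θ Γ^φ_{θ φ} + Γ^φ_{φ m} Γ^m_{θ θ} - Γ^φ_{θ m} Γ^m_{θ φ}
  = (0) - (-1/sin(θ)^2) + (0) - (1/tan(θ)^2) = 1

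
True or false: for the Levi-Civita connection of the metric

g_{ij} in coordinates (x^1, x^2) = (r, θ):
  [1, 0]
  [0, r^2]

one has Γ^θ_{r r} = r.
Γ^θ_{r r} = (1/2) g^{θθ} (∂_r g_{θr} + ∂_r g_{θr} - ∂_θ g_{rr}) = (1/2)(1/r^2)((0) + (0) - (0)) = 0
This differs from the proposed value r.
False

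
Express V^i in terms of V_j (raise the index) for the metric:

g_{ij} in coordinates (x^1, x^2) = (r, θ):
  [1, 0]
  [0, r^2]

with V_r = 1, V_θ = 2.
Inverse metric (diagonal): g^{rr} = 1, g^{θθ} = 1/r^2
V^i = g^{ij} V_j:
V^r = (1)(1) + (0)(2) = 1
V^θ = (0)(1) + (1/r^2)(2) = 2/r^2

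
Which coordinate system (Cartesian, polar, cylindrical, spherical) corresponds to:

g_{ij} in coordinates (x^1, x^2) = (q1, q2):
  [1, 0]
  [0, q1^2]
The line element ds^2 = dq1^2 + q1^2 dq2^2 is dr^2 + r^2 dθ^2 with q1 = r, q2 = θ.
polar coordinates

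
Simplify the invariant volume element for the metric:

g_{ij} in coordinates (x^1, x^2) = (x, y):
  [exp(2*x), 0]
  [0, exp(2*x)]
det(g) = exp(4*x)
√|det(g)| = exp(2*x)
Volume element: dV = exp(2*x) dx dy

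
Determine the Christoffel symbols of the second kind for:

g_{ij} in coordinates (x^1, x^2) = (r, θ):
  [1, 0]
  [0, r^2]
Using Γ^k_{ij} = (1/2) g^{km} (∂_i g_{mj} + ∂_j g_{mi} - ∂_m g_{ij}); the metric is diagonal, so only the m = k term contributes.
Non-zero symbols (using the symmetry Γ^k_{ij} = Γ^k_{ji}):
Γ^r_{θ θ} = (1/2) g^{rr} (∂_θ g_{rθ} + ∂_θ g_{rθ} - ∂_r g_{θθ}) = (1/2)(1)((0) + (0) - (2*r)) = -r
Γ^θ_{r θ} = (1/2) g^{θθ} (∂_r g_{θθ} + ∂_θ g_{θr} - ∂_θ g_{rθ}) = (1/2)(1/r^2)((2*r) + (0) - (0)) = 1/r
All other Christoffel symbols are zero.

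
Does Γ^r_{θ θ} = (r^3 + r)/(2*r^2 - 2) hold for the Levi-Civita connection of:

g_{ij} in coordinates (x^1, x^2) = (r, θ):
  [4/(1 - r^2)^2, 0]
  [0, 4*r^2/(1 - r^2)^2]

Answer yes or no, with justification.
Γ^r_{θ θ} = (1/2) g^{rr} (∂_θ g_{rθ} + ∂_θ g_{rθ} - ∂_r g_{θθ}) = (1/2)((1 - r^2)^2/4)((0) + (0) - (-8*(r^3 + r)/(r^2 - 1)^3)) = (r^3 + r)/(r^2 - 1)
This differs from the proposed value (r^3 + r)/(2*r^2 - 2).
No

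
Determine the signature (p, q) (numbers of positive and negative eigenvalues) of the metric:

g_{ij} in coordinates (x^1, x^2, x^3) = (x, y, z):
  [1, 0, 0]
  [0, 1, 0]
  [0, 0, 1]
The metric is diagonal, so its eigenvalues are the diagonal entries: 1, 1, 1 (at a generic point, where coordinate-dependent entries are positive).
3 positive, 0 negative.
(3, 0) - Riemannian (positive definite)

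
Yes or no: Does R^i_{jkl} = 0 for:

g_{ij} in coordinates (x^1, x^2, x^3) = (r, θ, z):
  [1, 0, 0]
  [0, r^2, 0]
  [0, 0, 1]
Non-zero Christoffel symbols:
Γ^r_{θ θ} = -r
Γ^θ_{r θ} = 1/r
Ricci tensor: R_{rr} = 0, R_{rθ} = 0, R_{rz} = 0, R_{θθ} = 0, R_{θz} = 0, R_{zz} = 0
All R_{ij} vanish; in 3 dimensions the Riemann tensor is fully determined by the Ricci tensor, so R^i_{jkl} = 0: the metric is flat (curvilinear coordinates on flat space).
Yes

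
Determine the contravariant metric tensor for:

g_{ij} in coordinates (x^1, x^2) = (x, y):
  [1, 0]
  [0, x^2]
The metric is diagonal, so g^{ij} is diagonal with entries 1/g_{ii}: diag(1, 1/(x^2)).
g^{ij}:
  [1, 0]
  [0, 1/x^2]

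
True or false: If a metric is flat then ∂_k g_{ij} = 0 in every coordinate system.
Flatness means R^i_{jkl} = 0; the components can still vary, e.g. the flat plane in polar coordinates has g_{θθ} = r^2.
False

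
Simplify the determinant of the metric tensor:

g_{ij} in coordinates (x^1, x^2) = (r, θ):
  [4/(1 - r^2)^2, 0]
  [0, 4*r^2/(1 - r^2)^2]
For a 2×2 metric: det(g) = g_{11}·g_{22} - g_{12}·g_{21}
= (4/(1 - r^2)^2)·(4*r^2/(1 - r^2)^2) - (0)·(0)
= 16*r^2/(1 - r^2)^4 - 0
det(g) = 16*r^2/(1 - r^2)^4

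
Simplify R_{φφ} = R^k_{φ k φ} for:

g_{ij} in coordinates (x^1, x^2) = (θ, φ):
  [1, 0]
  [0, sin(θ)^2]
Non-zero Christoffel symbols (Γ^k_{ij} = Γ^k_{ji}):
Γ^θ_{φ φ} = -sin(2*θ)/2
Γ^φ_{θ φ} = 1/tan(θ)
R^θ_{φ θ φ} = ∂_θ Γ^θ_{φ φ} - ∂_φ Γ^θ_{φ θ} + Γ^θ_{θ m} Γ^m_{φ φ} - Γ^θ_{φ m} Γ^m_{φ θ}
  = (-cos(2*θ)) - (0) + (0) - (-cos(θ)^2) = sin(θ)^2
R^φ_{φ φ φ} = 0 (a repeated index in an antisymmetric pair)
R_{φφ} = R^θ_{φ θ φ} + R^φ_{φ φ φ} = (sin(θ)^2) + (0) = sin(θ)^2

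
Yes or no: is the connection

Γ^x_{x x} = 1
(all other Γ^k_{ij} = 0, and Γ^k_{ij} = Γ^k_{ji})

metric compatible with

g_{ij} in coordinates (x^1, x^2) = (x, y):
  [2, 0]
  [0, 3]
Using ∇_k g_{ij} = ∂_k g_{ij} - Γ^m_{ki} g_{mj} - Γ^m_{kj} g_{im}:
∇_x g_{xx} = (0) - (2) - (2) = -4 ≠ 0
So the connection is not metric compatible (it is not the Levi-Civita connection).
No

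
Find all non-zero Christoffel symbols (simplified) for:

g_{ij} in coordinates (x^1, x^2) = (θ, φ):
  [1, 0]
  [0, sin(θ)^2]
Using Γ^k_{ij} = (1/2) g^{km} (∂_i g_{mj} + ∂_j g_{mi} - ∂_m g_{ij}); the metric is diagonal, so only the m = k term contributes.
Non-zero symbols (using the symmetry Γ^k_{ij} = Γ^k_{ji}):
Γ^θ_{φ φ} = (1/2) g^{θθ} (∂_φ g_{θφ} + ∂_φ g_{θφ} - ∂_θ g_{φφ}) = (1/2)(1)((0) + (0) - (sin(2*θ))) = -sin(2*θ)/2
Γ^φ_{θ φ} = (1/2) g^{φφ} (∂_θ g_{φφ} + ∂_φ g_{φθ} - ∂_φ g_{θφ}) = (1/2)(1/sin(θ)^2)((sin(2*θ)) + (0) - (0)) = 1/tan(θ)
All other Christoffel symbols are zero.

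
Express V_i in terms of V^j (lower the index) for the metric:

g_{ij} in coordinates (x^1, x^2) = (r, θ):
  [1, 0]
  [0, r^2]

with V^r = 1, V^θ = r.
V_i = g_{ij} V^j:
V_r = (1)(1) + (0)(r) = 1
V_θ = (0)(1) + (r^2)(r) = r^3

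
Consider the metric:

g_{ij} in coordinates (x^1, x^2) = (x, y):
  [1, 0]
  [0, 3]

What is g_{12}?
With x^1 = x, x^2 = y, g_{12} = g_{xy} is the row-1, column-2 entry of the matrix.
g_{12} = 0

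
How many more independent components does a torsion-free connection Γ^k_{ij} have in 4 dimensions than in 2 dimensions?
Independent components in n dimensions: n × n(n+1)/2 = n^2(n+1)/2.
4D: 4 × 10 = 40
2D: 2 × 3 = 6
Difference = 40 - 6 = 34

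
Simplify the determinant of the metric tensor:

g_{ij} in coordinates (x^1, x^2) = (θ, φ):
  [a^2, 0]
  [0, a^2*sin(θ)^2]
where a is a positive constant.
For a 2×2 metric: det(g) = g_{11}·g_{22} - g_{12}·g_{21}
= (a^2)·(a^2*sin(θ)^2) - (0)·(0)
= a^4*sin(θ)^2 - 0
det(g) = a^4*sin(θ)^2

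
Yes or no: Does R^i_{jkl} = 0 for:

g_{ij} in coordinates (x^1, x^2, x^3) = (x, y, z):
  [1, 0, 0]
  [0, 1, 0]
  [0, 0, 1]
All metric components are constant, so every Christoffel symbol vanishes and R^i_{jkl} = 0.
Yes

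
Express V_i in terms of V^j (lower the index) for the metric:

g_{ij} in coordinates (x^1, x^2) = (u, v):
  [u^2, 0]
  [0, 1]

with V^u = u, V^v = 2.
V_i = g_{ij} V^j:
V_u = (u^2)(u) + (0)(2) = u^3
V_v = (0)(u) + (1)(2) = 2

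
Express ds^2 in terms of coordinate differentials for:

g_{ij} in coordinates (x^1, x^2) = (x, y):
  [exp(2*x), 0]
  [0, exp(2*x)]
ds^2 = g_{ij} dx^i dx^j; only the non-zero components contribute.
ds^2 = exp(2*x) dx^2 + exp(2*x) dy^2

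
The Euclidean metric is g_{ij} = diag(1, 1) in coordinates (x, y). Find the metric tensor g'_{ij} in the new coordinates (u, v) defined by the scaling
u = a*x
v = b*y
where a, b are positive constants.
Invert the transformation: x = u/a, y = v/b
g'_{ij} = (∂x^k/∂x'^i)(∂x^l/∂x'^j) g_{kl}; with g_{kl} = δ_{kl} this is Σ_k (∂x^k/∂x'^i)(∂x^k/∂x'^j).
Jacobian: ∂x/∂u = 1/a, ∂x/∂v = 0, ∂y/∂u = 0, ∂y/∂v = 1/b
g'_{uu} = (1/a)(1/a) + (0)(0) = 1/a^2
g'_{uv} = (1/a)(0) + (0)(1/b) = 0
g'_{vv} = (0)(0) + (1/b)(1/b) = 1/b^2
g'_{ij} = diag(1/a^2, 1/b^2)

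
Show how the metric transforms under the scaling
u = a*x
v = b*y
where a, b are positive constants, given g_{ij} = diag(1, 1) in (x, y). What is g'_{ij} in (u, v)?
Invert the transformation: x = u/a, y = v/b
g'_{ij} = (∂x^k/∂x'^i)(∂x^l/∂x'^j) g_{kl}; with g_{kl} = δ_{kl} this is Σ_k (∂x^k/∂x'^i)(∂x^k/∂x'^j).
Jacobian: ∂x/∂u = 1/a, ∂x/∂v = 0, ∂y/∂u = 0, ∂y/∂v = 1/b
g'_{uu} = (1/a)(1/a) + (0)(0) = 1/a^2
g'_{uv} = (1/a)(0) + (0)(1/b) = 0
g'_{vv} = (0)(0) + (1/b)(1/b) = 1/b^2
g'_{ij} = diag(1/a^2, 1/b^2)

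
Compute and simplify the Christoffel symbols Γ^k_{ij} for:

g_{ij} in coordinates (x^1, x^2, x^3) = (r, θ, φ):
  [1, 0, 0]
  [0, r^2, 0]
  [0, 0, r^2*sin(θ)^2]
Using Γ^k_{ij} = (1/2) g^{km} (∂_i g_{mj} + ∂_j g_{mi} - ∂_m g_{ij}); the metric is diagonal, so only the m = k term contributes.
Non-zero symbols (using the symmetry Γ^k_{ij} = Γ^k_{ji}):
Γ^r_{θ θ} = (1/2) g^{rr} (∂_θ g_{rθ} + ∂_θ g_{rθ} - ∂_r g_{θθ}) = (1/2)(1)((0) + (0) - (2*r)) = -r
Γ^r_{φ φ} = (1/2) g^{rr} (∂_φ g_{rφ} + ∂_φ g_{rφ} - ∂_r g_{φφ}) = (1/2)(1)((0) + (0) - (2*r*sin(θ)^2)) = -r*sin(θ)^2
Γ^θ_{r θ} = (1/2) g^{θθ} (∂_r g_{θθ} + ∂_θ g_{θr} - ∂_θ g_{rθ}) = (1/2)(1/r^2)((2*r) + (0) - (0)) = 1/r
Γ^θ_{φ φ} = (1/2) g^{θθ} (∂_φ g_{θφ} + ∂_φ g_{θφ} - ∂_θ g_{φφ}) = (1/2)(1/r^2)((0) + (0) - (r^2*sin(2*θ))) = -sin(2*θ)/2
Γ^φ_{r φ} = (1/2) g^{φφ} (∂_r g_{φφ} + ∂_φ g_{φr} - ∂_φ g_{rφ}) = (1/2)(1/(r^2*sin(θ)^2))((2*r*sin(θ)^2) + (0) - (0)) = 1/r
Γ^φ_{θ φ} = (1/2) g^{φφ} (∂_θ g_{φφ} + ∂_φ g_{φθ} - ∂_φ g_{θφ}) = (1/2)(1/(r^2*sin(θ)^2))((r^2*sin(2*θ)) + (0) - (0)) = 1/tan(θ)
All other Christoffel symbols are zero.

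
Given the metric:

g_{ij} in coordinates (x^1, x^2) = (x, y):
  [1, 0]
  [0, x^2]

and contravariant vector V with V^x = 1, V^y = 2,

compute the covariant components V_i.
V_i = g_{ij} V^j:
V_x = (1)(1) + (0)(2) = 1
V_y = (0)(1) + (x^2)(2) = 2*x^2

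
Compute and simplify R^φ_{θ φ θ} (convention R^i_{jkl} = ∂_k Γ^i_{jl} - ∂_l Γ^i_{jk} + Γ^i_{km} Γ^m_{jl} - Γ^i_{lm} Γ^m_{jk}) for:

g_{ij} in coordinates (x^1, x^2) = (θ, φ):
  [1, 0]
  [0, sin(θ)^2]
Non-zero Christoffel symbols (Γ^k_{ij} = Γ^k_{ji}):
Γ^θ_{φ φ} = -sin(2*θ)/2
Γ^φ_{θ φ} = 1/tan(θ)
R^φ_{θ φ θ} = ∂_φ Γ^φ_{θ θ} - ∂_θ Γ^φ_{θ φ} + Γ^φ_{φ m} Γ^m_{θ θ} - Γ^φ_{θ m} Γ^m_{θ φ}
  = (0) - (-1/sin(θ)^2) + (0) - (1/tan(θ)^2) = 1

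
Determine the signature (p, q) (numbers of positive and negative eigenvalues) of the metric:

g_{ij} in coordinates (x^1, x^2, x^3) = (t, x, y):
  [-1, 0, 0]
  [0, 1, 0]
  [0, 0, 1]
The metric is diagonal, so its eigenvalues are the diagonal entries: -1, 1, 1 (at a generic point, where coordinate-dependent entries are positive).
2 positive, 1 negative.
(2, 1) - Lorentzian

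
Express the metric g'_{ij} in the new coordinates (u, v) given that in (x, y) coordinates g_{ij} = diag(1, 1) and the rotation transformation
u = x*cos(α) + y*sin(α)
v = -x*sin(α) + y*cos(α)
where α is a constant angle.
Invert the transformation: x = u*cos(α) - v*sin(α), y = u*sin(α) + v*cos(α)
g'_{ij} = (∂x^k/∂x'^i)(∂x^l/∂x'^j) g_{kl}; with g_{kl} = δ_{kl} this is Σ_k (∂x^k/∂x'^i)(∂x^k/∂x'^j).
Jacobian: ∂x/∂u = cos(α), ∂x/∂v = -sin(α), ∂y/∂u = sin(α), ∂y/∂v = cos(α)
g'_{uu} = (cos(α))(cos(α)) + (sin(α))(sin(α)) = 1
g'_{uv} = (cos(α))(-sin(α)) + (sin(α))(cos(α)) = 0
g'_{vv} = (-sin(α))(-sin(α)) + (cos(α))(cos(α)) = 1
g'_{ij} = diag(1, 1)
The Euclidean metric is invariant under rotations.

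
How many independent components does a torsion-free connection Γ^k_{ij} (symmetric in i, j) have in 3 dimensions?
Γ^k_{ij} has n choices for the upper index and n(n+1)/2 independent symmetric lower index pairs.
Total = 3 × 3×4/2 = 3 × 6 = 18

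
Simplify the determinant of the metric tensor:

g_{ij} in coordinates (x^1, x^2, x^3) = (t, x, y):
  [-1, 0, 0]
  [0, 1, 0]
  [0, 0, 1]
Diagonal metric: det(g) = g_{11}·g_{22}·g_{33}
= (-1)·(1)·(1)
det(g) = -1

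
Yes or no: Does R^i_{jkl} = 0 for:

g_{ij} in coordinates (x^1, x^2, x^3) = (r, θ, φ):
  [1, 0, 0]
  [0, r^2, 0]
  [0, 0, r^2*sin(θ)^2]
Non-zero Christoffel symbols:
Γ^r_{θ θ} = -r
Γ^r_{φ φ} = -r*sin(θ)^2
Γ^θ_{r θ} = 1/r
Γ^θ_{φ φ} = -sin(2*θ)/2
Γ^φ_{r φ} = 1/r
Γ^φ_{θ φ} = 1/tan(θ)
Ricci tensor: R_{rr} = 0, R_{rθ} = 0, R_{rφ} = 0, R_{θθ} = 0, R_{θφ} = 0, R_{φφ} = 0
All R_{ij} vanish; in 3 dimensions the Riemann tensor is fully determined by the Ricci tensor, so R^i_{jkl} = 0: the metric is flat (curvilinear coordinates on flat space).
Yes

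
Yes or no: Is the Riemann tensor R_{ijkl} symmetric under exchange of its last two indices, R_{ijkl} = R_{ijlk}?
It is antisymmetric in the last pair: R_{ijkl} = -R_{ijlk}.
No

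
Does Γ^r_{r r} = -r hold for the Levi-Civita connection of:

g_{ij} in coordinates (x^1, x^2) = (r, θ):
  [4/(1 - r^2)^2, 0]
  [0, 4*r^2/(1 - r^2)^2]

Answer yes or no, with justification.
Γ^r_{r r} = (1/2) g^{rr} (∂_r g_{rr} + ∂_r g_{rr} - ∂_r g_{rr}) = (1/2)((1 - r^2)^2/4)((16*r/(1 - r^2)^3) + (16*r/(1 - r^2)^3) - (16*r/(1 - r^2)^3)) = 2*r/(1 - r^2)
This differs from the proposed value -r.
No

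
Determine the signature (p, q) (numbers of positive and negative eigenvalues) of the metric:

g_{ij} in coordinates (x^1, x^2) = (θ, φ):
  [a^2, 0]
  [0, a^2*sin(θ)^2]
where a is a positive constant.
The metric is diagonal, so its eigenvalues are the diagonal entries: a^2, a^2*sin(θ)^2 (at a generic point, where coordinate-dependent entries are positive).
2 positive, 0 negative.
(2, 0) - Riemannian (positive definite)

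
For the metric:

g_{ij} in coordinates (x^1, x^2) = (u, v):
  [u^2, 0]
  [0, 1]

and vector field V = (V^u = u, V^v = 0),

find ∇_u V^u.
Non-zero Christoffel symbols:
Γ^u_{u u} = 1/u
∇_u V^u = ∂_u V^u + Γ^u_{u j} V^j
  = (1) + (1/u)(u) + (0)(0)
  = 2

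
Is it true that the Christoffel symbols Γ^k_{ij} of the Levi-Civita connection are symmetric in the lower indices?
The Levi-Civita connection is torsion-free, which is exactly Γ^k_{ij} = Γ^k_{ji}.
Yes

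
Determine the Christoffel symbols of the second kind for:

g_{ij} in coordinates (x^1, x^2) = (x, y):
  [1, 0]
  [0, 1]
Using Γ^k_{ij} = (1/2) g^{km} (∂_i g_{mj} + ∂_j g_{mi} - ∂_m g_{ij}); the metric is diagonal, so only the m = k term contributes.
Every metric component is constant, so all ∂_m g_{ij} = 0 and every Christoffel symbol vanishes.
All Christoffel symbols are zero.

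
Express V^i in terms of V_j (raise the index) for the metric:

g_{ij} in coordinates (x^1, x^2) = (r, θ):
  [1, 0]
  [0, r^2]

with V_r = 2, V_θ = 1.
Inverse metric (diagonal): g^{rr} = 1, g^{θθ} = 1/r^2
V^i = g^{ij} V_j:
V^r = (1)(2) + (0)(1) = 2
V^θ = (0)(2) + (1/r^2)(1) = 1/r^2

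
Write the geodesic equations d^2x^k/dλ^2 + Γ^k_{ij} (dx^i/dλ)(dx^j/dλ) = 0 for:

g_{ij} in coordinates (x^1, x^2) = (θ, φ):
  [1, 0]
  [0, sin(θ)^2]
Geodesic equation: d^2x^k/dλ^2 + Γ^k_{ij} (dx^i/dλ)(dx^j/dλ) = 0.
Non-zero Christoffel symbols:
Γ^θ_{φ φ} = -sin(2*θ)/2
Γ^φ_{θ φ} = 1/tan(θ)
Substituting (the symmetric pair Γ^k_{ij}, Γ^k_{ji} combines into a factor 2):
d^2θ/dλ^2 - (sin(2*θ)/2) (dφ/dλ)^2 = 0
d^2φ/dλ^2 + (2/tan(θ)) (dθ/dλ)(dφ/dλ) = 0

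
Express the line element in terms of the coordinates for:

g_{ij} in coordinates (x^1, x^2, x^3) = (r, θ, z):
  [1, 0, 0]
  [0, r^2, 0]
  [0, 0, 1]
ds^2 = g_{ij} dx^i dx^j; only the non-zero components contribute.
ds^2 = dr^2 + r^2 dθ^2 + dz^2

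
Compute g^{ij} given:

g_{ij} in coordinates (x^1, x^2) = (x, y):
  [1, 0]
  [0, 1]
The metric is diagonal, so g^{ij} is diagonal with entries 1/g_{ii}: diag(1, 1).
g^{ij}:
  [1, 0]
  [0, 1]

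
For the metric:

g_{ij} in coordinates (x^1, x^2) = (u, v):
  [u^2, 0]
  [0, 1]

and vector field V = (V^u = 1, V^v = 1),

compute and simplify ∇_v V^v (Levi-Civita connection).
Non-zero Christoffel symbols:
Γ^u_{u u} = 1/u
∇_v V^v = ∂_v V^v + Γ^v_{v j} V^j
  = (0) + (0)(1) + (0)(1)
  = 0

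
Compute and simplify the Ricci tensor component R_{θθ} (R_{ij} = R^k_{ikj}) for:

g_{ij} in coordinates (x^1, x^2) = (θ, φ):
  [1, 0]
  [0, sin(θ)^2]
Non-zero Christoffel symbols (Γ^k_{ij} = Γ^k_{ji}):
Γ^θ_{φ φ} = -sin(2*θ)/2
Γ^φ_{θ φ} = 1/tan(θ)
R^θ_{θ θ θ} = 0 (a repeated index in an antisymmetric pair)
R^φ_{θ φ θ} = ∂_φ Γ^φ_{θ θ} - ∂_θ Γ^φ_{θ φ} + Γ^φ_{φ m} Γ^m_{θ θ} - Γ^φ_{θ m} Γ^m_{θ φ}
  = (0) - (-1/sin(θ)^2) + (0) - (1/tan(θ)^2) = 1
R_{θθ} = R^θ_{θ θ θ} + R^φ_{θ φ θ} = (0) + (1) = 1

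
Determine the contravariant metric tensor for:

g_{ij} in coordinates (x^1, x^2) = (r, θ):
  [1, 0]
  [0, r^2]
The metric is diagonal, so g^{ij} is diagonal with entries 1/g_{ii}: diag(1, 1/(r^2)).
g^{ij}:
  [1, 0]
  [0, 1/r^2]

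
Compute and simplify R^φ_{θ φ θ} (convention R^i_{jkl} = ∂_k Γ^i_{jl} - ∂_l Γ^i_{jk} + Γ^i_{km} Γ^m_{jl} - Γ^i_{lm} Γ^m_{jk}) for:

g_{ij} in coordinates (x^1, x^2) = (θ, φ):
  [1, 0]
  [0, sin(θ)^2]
Non-zero Christoffel symbols (Γ^k_{ij} = Γ^k_{ji}):
Γ^θ_{φ φ} = -sin(2*θ)/2
Γ^φ_{θ φ} = 1/tan(θ)
R^φ_{θ φ θ} = ∂_φ Γ^φ_{θ θ} - ∂_θ Γ^φ_{θ φ} + Γ^φ_{φ m} Γ^m_{θ θ} - Γ^φ_{θ m} Γ^m_{θ φ}
  = (0) - (-1/sin(θ)^2) + (0) - (1/tan(θ)^2) = 1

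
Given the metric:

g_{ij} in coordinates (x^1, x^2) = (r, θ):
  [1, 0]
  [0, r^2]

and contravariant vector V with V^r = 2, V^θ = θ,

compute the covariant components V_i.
V_i = g_{ij} V^j:
V_r = (1)(2) + (0)(θ) = 2
V_θ = (0)(2) + (r^2)(θ) = r^2*θ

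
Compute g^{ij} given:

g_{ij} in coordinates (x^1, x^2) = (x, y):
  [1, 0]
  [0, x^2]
The metric is diagonal, so g^{ij} is diagonal with entries 1/g_{ii}: diag(1, 1/(x^2)).
g^{ij}:
  [1, 0]
  [0, 1/x^2]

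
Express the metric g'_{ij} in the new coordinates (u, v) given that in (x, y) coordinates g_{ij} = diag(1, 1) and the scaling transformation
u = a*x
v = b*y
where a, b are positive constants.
Invert the transformation: x = u/a, y = v/b
g'_{ij} = (∂x^k/∂x'^i)(∂x^l/∂x'^j) g_{kl}; with g_{kl} = δ_{kl} this is Σ_k (∂x^k/∂x'^i)(∂x^k/∂x'^j).
Jacobian: ∂x/∂u = 1/a, ∂x/∂v = 0, ∂y/∂u = 0, ∂y/∂v = 1/b
g'_{uu} = (1/a)(1/a) + (0)(0) = 1/a^2
g'_{uv} = (1/a)(0) + (0)(1/b) = 0
g'_{vv} = (0)(0) + (1/b)(1/b) = 1/b^2
g'_{ij} = diag(1/a^2, 1/b^2)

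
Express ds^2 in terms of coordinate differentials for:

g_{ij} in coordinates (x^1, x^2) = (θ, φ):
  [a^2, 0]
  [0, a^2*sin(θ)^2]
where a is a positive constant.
ds^2 = g_{ij} dx^i dx^j; only the non-zero components contribute.
ds^2 = a^2 dθ^2 + a^2*sin(θ)^2 dφ^2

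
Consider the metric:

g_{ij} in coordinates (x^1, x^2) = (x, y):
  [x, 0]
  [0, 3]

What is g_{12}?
With x^1 = x, x^2 = y, g_{12} = g_{xy} is the row-1, column-2 entry of the matrix.
g_{12} = 0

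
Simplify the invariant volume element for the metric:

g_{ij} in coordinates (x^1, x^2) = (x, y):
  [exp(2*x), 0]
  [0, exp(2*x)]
det(g) = exp(4*x)
√|det(g)| = exp(2*x)
Volume element: dV = exp(2*x) dx dy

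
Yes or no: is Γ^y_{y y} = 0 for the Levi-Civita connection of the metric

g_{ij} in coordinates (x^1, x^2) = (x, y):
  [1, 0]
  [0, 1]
Γ^y_{y y} = (1/2) g^{yy} (∂_y g_{yy} + ∂_y g_{yy} - ∂_y g_{yy}) = (1/2)(1)((0) + (0) - (0)) = 0
This equals the proposed value 0.
Yes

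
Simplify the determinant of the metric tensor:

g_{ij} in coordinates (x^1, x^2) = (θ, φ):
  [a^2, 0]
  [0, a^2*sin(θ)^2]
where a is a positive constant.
For a 2×2 metric: det(g) = g_{11}·g_{22} - g_{12}·g_{21}
= (a^2)·(a^2*sin(θ)^2) - (0)·(0)
= a^4*sin(θ)^2 - 0
det(g) = a^4*sin(θ)^2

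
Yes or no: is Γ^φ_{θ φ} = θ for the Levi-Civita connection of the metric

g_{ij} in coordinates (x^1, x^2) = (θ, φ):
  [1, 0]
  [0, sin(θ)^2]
Γ^φ_{θ φ} = (1/2) g^{φφ} (∂_θ g_{φφ} + ∂_φ g_{φθ} - ∂_φ g_{θφ}) = (1/2)(1/sin(θ)^2)((sin(2*θ)) + (0) - (0)) = 1/tan(θ)
This differs from the proposed value θ.
No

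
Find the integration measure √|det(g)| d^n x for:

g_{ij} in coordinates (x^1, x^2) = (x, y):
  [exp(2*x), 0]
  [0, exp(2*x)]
det(g) = exp(4*x)
√|det(g)| = exp(2*x)
Volume element: dV = exp(2*x) dx dy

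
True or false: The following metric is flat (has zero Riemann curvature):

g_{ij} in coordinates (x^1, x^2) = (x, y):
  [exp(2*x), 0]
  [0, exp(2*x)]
Non-zero Christoffel symbols:
Γ^x_{x x} = 1
Γ^x_{y y} = -1
Γ^y_{x y} = 1
Ricci tensor: R_{xx} = 0, R_{xy} = 0, R_{yy} = 0
All R_{ij} vanish; in 2 dimensions the Riemann tensor is fully determined by the Ricci tensor, so R^i_{jkl} = 0: the metric is flat (curvilinear coordinates on flat space).
True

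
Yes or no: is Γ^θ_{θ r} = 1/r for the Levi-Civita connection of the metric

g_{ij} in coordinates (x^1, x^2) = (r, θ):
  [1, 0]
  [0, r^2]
Γ^θ_{θ r} = (1/2) g^{θθ} (∂_θ g_{θr} + ∂_r g_{θθ} - ∂_θ g_{θr}) = (1/2)(1/r^2)((0) + (2*r) - (0)) = 1/r
This equals the proposed value 1/r.
Yes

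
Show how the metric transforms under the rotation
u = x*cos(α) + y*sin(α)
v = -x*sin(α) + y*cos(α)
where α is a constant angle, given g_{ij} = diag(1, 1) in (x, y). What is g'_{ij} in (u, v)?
Invert the transformation: x = u*cos(α) - v*sin(α), y = u*sin(α) + v*cos(α)
g'_{ij} = (∂x^k/∂x'^i)(∂x^l/∂x'^j) g_{kl}; with g_{kl} = δ_{kl} this is Σ_k (∂x^k/∂x'^i)(∂x^k/∂x'^j).
Jacobian: ∂x/∂u = cos(α), ∂x/∂v = -sin(α), ∂y/∂u = sin(α), ∂y/∂v = cos(α)
g'_{uu} = (cos(α))(cos(α)) + (sin(α))(sin(α)) = 1
g'_{uv} = (cos(α))(-sin(α)) + (sin(α))(cos(α)) = 0
g'_{vv} = (-sin(α))(-sin(α)) + (cos(α))(cos(α)) = 1
g'_{ij} = diag(1, 1)
The Euclidean metric is invariant under rotations.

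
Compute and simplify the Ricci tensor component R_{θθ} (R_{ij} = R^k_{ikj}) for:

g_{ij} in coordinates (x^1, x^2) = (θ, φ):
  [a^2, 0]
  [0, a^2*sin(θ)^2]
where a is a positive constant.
Non-zero Christoffel symbols (Γ^k_{ij} = Γ^k_{ji}):
Γ^θ_{φ φ} = -sin(2*θ)/2
Γ^φ_{θ φ} = 1/tan(θ)
R^θ_{θ θ θ} = 0 (a repeated index in an antisymmetric pair)
R^φ_{θ φ θ} = ∂_φ Γ^φ_{θ θ} - ∂_θ Γ^φ_{θ φ} + Γ^φ_{φ m} Γ^m_{θ θ} - Γ^φ_{θ m} Γ^m_{θ φ}
  = (0) - (-1/sin(θ)^2) + (0) - (1/tan(θ)^2) = 1
R_{θθ} = R^θ_{θ θ θ} + R^φ_{θ φ θ} = (0) + (1) = 1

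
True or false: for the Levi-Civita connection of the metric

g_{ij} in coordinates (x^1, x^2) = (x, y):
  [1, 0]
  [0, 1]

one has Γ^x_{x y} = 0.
Γ^x_{x y} = (1/2) g^{xx} (∂_x g_{xy} + ∂_y g_{xx} - ∂_x g_{xy}) = (1/2)(1)((0) + (0) - (0)) = 0
This equals the proposed value 0.
True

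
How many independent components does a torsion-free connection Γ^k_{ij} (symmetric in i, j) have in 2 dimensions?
Γ^k_{ij} has n choices for the upper index and n(n+1)/2 independent symmetric lower index pairs.
Total = 2 × 2×3/2 = 2 × 3 = 6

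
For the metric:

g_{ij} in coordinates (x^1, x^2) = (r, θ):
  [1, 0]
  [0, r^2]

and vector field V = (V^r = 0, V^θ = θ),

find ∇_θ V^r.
Non-zero Christoffel symbols:
Γ^r_{θ θ} = -r
Γ^θ_{r θ} = 1/r
∇_θ V^r = ∂_θ V^r + Γ^r_{θ j} V^j
  = (0) + (0)(0) + (-r)(θ)
  = -r*θ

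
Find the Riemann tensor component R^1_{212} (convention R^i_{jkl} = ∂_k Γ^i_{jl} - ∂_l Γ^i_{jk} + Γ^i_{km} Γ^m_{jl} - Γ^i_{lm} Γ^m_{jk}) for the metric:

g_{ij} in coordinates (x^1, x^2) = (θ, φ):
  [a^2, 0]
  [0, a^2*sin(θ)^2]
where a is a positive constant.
Non-zero Christoffel symbols (Γ^k_{ij} = Γ^k_{ji}):
Γ^θ_{φ φ} = -sin(2*θ)/2
Γ^φ_{θ φ} = 1/tan(θ)
R^θ_{φ θ φ} = ∂_θ Γ^θ_{φ φ} - ∂_φ Γ^θ_{φ θ} + Γ^θ_{θ m} Γ^m_{φ φ} - Γ^θ_{φ m} Γ^m_{φ θ}
  = (-cos(2*θ)) - (0) + (0) - (-cos(θ)^2) = sin(θ)^2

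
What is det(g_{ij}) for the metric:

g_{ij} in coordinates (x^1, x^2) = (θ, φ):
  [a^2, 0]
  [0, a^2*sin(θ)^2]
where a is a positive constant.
For a 2×2 metric: det(g) = g_{11}·g_{22} - g_{12}·g_{21}
= (a^2)·(a^2*sin(θ)^2) - (0)·(0)
= a^4*sin(θ)^2 - 0
det(g) = a^4*sin(θ)^2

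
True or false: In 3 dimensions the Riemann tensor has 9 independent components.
n^2(n^2-1)/12 = 9·8/12 = 6 independent components for n = 3.
False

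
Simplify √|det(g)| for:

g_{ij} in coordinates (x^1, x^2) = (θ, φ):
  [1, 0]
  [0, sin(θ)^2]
det(g) = sin(θ)^2
√|det(g)| = sin(θ) (taking 0 < θ < π so that |sin(θ)| = sin(θ))
Volume element: dV = sin(θ) dθ dφ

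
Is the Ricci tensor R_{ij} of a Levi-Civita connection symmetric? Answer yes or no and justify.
R_{ij} = R^k_{ikj}; the pair symmetry R_{kilj} = R_{ljki} gives R_{ij} = R_{ji}.
Yes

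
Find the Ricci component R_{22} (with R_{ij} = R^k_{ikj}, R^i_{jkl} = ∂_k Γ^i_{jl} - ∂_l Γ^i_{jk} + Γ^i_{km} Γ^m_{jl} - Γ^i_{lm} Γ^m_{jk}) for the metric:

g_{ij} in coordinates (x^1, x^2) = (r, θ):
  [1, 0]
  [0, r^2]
Non-zero Christoffel symbols (Γ^k_{ij} = Γ^k_{ji}):
Γ^r_{θ θ} = -r
Γ^θ_{r θ} = 1/r
R^r_{θ r θ} = ∂_r Γ^r_{θ θ} - ∂_θ Γ^r_{θ r} + Γ^r_{r m} Γ^m_{θ θ} - Γ^r_{θ m} Γ^m_{θ r}
  = (-1) - (0) + (0) - (-1) = 0
R^θ_{θ θ θ} = 0 (a repeated index in an antisymmetric pair)
R_{θθ} = R^r_{θ r θ} + R^θ_{θ θ θ} = (0) + (0) = 0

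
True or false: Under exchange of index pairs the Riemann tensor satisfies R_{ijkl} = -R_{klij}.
The pair-exchange symmetry has a plus sign: R_{ijkl} = +R_{klij}.
False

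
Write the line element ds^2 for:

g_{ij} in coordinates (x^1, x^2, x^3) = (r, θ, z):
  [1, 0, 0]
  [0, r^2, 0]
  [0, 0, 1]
ds^2 = g_{ij} dx^i dx^j; only the non-zero components contribute.
ds^2 = dr^2 + r^2 dθ^2 + dz^2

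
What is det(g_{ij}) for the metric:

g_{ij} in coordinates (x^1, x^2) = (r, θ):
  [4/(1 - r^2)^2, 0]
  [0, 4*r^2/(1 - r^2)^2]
For a 2×2 metric: det(g) = g_{11}·g_{22} - g_{12}·g_{21}
= (4/(1 - r^2)^2)·(4*r^2/(1 - r^2)^2) - (0)·(0)
= 16*r^2/(1 - r^2)^4 - 0
det(g) = 16*r^2/(1 - r^2)^4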